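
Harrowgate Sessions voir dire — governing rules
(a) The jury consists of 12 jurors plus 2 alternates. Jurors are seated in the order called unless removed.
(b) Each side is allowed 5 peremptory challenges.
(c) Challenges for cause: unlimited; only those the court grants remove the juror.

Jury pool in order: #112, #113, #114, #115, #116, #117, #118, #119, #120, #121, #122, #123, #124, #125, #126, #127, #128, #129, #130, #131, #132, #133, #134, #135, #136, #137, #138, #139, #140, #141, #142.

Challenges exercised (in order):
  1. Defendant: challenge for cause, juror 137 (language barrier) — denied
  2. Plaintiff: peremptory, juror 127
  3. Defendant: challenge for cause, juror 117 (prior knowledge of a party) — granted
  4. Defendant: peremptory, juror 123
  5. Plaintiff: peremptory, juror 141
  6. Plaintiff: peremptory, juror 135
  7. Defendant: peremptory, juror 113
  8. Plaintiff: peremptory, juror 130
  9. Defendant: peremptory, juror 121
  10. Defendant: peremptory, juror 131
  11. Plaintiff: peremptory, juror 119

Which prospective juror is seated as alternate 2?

Removed: #113, #117, #119, #121, #123, #127, #130, #131, #135, #141. (#137 stays — for-cause denied.)
Seating in order: seats 1–12 → #112, #114, #115, #116, #118, #120, #122, #124, #125, #126, #128, #129; alternates → #132, #133.
So alternate 2 is #133.

133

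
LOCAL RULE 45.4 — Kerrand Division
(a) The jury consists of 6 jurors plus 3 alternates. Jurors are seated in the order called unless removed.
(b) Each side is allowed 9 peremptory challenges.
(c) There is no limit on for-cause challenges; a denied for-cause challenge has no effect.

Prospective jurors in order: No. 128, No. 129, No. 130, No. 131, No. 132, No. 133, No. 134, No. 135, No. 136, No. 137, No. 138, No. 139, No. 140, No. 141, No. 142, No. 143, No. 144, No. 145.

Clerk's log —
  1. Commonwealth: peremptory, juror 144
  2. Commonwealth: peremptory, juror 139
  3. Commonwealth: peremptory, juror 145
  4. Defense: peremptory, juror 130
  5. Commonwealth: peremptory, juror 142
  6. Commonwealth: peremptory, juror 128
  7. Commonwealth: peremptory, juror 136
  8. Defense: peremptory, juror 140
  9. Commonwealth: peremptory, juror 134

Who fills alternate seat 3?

Removed: #128, #130, #134, #136, #139, #140, #142, #144, #145.
Filling seats in venire order through position 9: #129, #131, #132, #133, #135, #137, #138, #141, #143.
So alternate 3 is #143.

143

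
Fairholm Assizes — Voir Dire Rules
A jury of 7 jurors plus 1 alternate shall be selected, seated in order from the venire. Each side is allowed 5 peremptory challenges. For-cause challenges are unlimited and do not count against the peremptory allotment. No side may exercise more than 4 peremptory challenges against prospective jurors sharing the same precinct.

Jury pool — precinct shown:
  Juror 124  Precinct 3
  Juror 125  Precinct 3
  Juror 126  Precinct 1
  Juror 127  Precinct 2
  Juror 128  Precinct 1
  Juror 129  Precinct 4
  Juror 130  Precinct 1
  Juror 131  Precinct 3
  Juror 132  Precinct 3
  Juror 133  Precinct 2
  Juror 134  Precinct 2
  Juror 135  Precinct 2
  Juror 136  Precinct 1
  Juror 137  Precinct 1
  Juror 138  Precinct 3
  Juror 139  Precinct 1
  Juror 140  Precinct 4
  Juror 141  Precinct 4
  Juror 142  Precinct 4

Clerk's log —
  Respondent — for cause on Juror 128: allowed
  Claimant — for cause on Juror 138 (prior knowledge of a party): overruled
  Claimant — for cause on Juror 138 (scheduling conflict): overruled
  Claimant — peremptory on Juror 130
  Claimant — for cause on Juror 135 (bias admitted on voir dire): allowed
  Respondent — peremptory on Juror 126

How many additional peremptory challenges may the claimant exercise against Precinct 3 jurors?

4

Claimant peremptories so far: #130 — 1 of 5 used, 4 left overall.
Against Precinct 3: none yet — per-precinct cap 4 leaves 4.
Binding limit: min(4, 4) = 4.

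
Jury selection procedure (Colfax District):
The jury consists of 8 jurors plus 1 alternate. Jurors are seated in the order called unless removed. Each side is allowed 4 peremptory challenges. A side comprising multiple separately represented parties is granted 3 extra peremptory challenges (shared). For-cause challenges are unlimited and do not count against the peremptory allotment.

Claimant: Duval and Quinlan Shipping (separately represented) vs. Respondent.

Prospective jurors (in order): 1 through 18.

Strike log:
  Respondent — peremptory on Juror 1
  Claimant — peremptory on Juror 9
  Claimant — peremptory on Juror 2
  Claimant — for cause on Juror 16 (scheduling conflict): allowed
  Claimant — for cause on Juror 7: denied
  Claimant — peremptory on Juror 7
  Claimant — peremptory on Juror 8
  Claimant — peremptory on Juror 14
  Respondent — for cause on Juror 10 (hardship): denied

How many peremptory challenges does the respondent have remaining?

Respondent allotment: 4.
Respondent peremptories used: #1 — 1 (the for-cause on #10 doesn't count).
Remaining: 4 − 1 = 3.

3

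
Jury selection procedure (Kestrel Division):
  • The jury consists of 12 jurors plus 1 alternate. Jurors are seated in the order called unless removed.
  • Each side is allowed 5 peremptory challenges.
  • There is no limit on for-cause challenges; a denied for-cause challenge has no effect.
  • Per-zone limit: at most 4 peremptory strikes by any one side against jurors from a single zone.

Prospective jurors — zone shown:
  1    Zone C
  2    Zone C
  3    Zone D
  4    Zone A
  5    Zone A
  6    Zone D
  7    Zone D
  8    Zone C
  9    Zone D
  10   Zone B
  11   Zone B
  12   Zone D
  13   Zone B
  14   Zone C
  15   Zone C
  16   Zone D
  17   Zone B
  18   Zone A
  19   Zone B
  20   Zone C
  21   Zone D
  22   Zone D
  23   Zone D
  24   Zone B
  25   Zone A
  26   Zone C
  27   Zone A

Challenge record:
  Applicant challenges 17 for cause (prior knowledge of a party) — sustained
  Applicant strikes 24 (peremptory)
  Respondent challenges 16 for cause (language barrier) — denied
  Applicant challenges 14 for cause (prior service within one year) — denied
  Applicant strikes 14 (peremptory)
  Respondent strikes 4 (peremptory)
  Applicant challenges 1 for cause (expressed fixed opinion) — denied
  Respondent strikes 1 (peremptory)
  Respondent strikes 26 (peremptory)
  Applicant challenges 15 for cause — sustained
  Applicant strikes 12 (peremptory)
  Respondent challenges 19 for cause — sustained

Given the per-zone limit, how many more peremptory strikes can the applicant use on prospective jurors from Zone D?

Applicant peremptories so far: #24, #14, #12 — 3 of 5 used, 2 left overall.
Against Zone D: #12 — 1 used; per-zone cap 4 leaves 3.
Binding limit: min(2, 3) = 2.

2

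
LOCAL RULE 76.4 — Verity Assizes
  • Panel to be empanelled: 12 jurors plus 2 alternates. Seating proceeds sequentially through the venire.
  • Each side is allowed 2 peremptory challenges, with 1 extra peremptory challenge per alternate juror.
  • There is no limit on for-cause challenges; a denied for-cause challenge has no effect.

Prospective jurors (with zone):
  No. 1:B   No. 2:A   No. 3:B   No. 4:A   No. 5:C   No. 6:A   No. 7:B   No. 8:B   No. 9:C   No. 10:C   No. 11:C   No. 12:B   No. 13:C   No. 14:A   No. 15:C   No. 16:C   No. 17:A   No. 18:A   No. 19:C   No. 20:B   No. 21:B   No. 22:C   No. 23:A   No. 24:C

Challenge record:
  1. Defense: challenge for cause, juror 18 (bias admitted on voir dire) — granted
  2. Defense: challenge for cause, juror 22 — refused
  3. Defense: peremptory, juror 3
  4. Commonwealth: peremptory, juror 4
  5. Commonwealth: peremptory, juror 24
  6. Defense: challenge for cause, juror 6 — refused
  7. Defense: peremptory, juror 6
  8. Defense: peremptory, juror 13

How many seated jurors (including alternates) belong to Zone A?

Removed: #3, #4, #6, #13, #18, #24.
Seated (14 incl. alternates): #1, #2, #5, #7, #8, #9, #10, #11, #12, #14, #15, #16, #17, #19.
Of those, in Zone A: #2, #14, #17 → 3.

3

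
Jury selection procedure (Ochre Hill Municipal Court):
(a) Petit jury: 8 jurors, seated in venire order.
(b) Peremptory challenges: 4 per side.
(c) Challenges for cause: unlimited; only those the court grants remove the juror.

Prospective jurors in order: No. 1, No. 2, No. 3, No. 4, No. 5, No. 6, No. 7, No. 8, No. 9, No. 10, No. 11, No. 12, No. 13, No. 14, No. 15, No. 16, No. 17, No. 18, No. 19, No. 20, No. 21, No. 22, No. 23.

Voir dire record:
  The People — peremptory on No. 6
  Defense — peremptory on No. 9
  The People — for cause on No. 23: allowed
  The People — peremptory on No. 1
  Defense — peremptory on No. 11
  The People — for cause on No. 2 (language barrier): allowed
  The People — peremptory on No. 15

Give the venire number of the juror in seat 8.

Removed: #1, #2, #6, #9, #11, #15, #23.
Filling seats in venire order through position 8: #3, #4, #5, #7, #8, #10, #12, #13.
So seat 8 is #13.

13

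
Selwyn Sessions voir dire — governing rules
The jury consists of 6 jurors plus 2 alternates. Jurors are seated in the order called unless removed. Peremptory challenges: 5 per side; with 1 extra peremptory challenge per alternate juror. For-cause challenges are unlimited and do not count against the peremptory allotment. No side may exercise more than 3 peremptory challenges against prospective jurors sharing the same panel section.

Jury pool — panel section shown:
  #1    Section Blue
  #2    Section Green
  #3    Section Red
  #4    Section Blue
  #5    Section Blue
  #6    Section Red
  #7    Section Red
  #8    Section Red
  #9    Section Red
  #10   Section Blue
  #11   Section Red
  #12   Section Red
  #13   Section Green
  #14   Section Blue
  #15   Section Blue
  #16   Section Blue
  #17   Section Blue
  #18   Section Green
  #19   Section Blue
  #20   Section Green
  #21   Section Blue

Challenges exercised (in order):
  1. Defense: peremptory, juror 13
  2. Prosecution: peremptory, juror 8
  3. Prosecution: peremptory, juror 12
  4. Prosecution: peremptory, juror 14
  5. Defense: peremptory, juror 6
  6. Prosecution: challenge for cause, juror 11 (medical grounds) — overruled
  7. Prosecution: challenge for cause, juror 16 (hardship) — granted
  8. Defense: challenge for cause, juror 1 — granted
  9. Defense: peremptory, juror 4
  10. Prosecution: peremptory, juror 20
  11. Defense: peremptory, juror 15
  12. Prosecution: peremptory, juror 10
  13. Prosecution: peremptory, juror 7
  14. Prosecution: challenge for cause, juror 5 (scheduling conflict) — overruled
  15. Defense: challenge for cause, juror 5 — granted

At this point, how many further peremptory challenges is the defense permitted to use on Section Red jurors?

Defense peremptories so far: #13, #6, #4, #15 — 4 of 7 used, 3 left overall.
Against Section Red: #6 — 1 used; per-section cap 3 leaves 2.
Binding limit: min(3, 2) = 2.

2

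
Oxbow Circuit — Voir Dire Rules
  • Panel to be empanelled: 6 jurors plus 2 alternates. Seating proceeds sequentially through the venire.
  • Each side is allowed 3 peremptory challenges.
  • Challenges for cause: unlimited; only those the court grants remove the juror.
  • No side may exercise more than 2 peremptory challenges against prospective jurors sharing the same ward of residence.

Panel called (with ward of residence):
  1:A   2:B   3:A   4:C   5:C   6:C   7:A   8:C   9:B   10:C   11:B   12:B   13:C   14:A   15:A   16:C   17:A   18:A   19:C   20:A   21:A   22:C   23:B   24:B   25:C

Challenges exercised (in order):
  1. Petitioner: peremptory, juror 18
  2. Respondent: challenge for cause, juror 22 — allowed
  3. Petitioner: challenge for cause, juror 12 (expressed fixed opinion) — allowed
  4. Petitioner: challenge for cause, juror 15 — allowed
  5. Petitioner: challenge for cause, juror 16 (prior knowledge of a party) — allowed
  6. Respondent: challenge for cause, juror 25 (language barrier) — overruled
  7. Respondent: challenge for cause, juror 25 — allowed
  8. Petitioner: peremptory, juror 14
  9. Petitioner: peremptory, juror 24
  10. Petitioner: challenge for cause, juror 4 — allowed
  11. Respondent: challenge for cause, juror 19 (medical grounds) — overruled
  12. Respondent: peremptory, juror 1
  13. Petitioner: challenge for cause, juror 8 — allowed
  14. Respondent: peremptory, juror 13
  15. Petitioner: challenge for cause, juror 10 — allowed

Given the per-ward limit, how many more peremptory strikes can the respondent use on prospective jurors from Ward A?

1

Respondent peremptories so far: #1, #13 — 2 of 3 used, 1 left overall.
Against Ward A: #1 — 1 used; per-ward cap 2 leaves 1.
Binding limit: min(1, 1) = 1.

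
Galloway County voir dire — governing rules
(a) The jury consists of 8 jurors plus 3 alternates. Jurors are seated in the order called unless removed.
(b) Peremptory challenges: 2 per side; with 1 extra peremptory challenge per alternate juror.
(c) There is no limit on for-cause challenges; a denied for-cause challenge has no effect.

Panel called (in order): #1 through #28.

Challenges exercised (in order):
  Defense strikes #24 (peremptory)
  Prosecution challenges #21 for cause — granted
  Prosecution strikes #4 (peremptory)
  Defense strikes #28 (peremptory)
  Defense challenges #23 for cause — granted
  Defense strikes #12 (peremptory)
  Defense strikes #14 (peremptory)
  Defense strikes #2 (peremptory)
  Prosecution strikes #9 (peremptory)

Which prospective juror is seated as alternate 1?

Removed: #2, #4, #9, #12, #14, #21, #23, #24, #28.
Seating in order: seats 1–8 → #1, #3, #5, #6, #7, #8, #10, #11; alternates → #13, #15, #16.
So alternate 1 is #13.

13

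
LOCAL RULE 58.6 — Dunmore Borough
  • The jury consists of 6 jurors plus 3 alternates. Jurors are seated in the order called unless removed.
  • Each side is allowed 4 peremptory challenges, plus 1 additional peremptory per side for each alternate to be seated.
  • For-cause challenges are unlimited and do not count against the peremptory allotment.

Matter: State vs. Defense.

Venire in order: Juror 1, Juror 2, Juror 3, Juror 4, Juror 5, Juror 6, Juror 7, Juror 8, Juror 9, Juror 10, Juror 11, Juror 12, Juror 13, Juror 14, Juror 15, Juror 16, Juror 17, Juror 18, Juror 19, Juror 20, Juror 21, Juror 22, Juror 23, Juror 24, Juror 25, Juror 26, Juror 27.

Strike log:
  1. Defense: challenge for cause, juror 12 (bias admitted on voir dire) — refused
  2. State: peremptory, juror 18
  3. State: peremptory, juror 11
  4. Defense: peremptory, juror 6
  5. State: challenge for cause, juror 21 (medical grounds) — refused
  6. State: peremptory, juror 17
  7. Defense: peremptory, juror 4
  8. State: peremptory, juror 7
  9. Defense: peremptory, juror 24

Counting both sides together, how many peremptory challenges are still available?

State allotment: 4 base + 1 × 3 alternates = 7. Defense allotment: 4 base + 1 × 3 alternates = 7.
State peremptories used: #18, #11, #17, #7 — 4 (the for-cause on #21 doesn't count).
Defense peremptories used: #6, #4, #24 — 3 (the for-cause on #12 doesn't count).
Remaining: (7 − 4) + (7 − 3) = 7.

7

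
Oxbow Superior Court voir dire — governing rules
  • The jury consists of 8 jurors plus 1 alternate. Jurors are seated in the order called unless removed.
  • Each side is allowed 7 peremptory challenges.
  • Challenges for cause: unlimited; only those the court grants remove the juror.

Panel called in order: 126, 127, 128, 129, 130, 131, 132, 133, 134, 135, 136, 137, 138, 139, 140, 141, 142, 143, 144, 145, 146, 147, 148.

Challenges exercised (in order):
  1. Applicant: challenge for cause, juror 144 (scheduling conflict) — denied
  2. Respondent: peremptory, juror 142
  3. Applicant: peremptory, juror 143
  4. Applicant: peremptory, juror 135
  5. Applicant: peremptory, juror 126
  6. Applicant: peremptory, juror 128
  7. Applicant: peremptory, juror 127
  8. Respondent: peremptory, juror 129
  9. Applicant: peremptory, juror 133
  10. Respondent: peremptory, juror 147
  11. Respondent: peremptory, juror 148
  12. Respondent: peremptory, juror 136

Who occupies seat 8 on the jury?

Removed: #126, #127, #128, #129, #133, #135, #136, #142, #143, #147, #148. (#144 stays — for-cause denied.)
Seating in order: seats 1–8 → #130, #131, #132, #134, #137, #138, #139, #140; alternates → #141.
So seat 8 is #140.

140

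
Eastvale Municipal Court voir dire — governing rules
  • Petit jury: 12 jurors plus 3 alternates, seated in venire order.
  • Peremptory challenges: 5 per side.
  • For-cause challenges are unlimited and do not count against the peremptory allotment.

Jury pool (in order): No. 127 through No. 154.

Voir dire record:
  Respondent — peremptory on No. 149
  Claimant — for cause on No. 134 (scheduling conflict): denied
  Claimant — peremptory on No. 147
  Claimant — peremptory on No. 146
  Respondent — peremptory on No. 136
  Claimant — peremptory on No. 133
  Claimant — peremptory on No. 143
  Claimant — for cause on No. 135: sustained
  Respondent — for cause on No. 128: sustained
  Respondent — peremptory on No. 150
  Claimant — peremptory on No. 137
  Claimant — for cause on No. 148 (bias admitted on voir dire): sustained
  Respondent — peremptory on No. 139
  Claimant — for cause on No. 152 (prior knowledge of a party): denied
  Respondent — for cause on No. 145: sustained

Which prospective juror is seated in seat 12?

151

Removed: #128, #133, #135, #136, #137, #139, #143, #145, #146, #147, #148, #149, #150. (#134, #152 stay — for-cause denied.)
Seating in order: seats 1–12 → #127, #129, #130, #131, #132, #134, #138, #140, #141, #142, #144, #151; alternates → #152, #153, #154.
So seat 12 is #151.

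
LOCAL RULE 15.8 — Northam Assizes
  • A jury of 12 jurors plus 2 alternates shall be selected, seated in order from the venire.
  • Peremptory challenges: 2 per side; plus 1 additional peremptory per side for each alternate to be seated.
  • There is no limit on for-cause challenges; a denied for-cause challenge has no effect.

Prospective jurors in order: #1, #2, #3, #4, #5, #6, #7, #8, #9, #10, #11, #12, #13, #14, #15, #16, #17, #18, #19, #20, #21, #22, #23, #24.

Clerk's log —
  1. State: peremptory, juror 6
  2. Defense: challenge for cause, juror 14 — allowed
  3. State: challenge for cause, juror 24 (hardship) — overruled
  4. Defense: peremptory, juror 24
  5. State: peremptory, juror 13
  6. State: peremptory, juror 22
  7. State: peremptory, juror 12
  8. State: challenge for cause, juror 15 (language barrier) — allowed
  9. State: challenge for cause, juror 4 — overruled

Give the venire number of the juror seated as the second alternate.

Removed: #6, #12, #13, #14, #15, #22, #24. (#4 stays — for-cause denied.)
Filling seats in venire order through position 14: #1, #2, #3, #4, #5, #7, #8, #9, #10, #11, #16, #17, #18, #19.
So alternate 2 is #19.

19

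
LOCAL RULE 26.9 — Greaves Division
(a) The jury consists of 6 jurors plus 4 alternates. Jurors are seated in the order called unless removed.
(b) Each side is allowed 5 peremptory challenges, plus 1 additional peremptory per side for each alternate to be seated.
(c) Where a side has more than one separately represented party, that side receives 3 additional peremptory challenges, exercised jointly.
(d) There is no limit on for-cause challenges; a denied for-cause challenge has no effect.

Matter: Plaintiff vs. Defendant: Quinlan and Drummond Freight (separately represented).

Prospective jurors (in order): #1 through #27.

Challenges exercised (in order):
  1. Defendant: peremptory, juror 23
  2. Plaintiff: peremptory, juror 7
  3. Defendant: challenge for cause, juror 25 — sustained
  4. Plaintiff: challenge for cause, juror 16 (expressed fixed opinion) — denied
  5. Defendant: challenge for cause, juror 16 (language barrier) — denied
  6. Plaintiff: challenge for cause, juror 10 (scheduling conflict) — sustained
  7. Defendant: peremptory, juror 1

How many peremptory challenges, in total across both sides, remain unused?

18

Plaintiff allotment: 5 base + 1 × 4 alternates = 9. Defendant allotment: 5 base + 1 × 4 alternates + 3 multi-party = 12.
Plaintiff peremptories used: #7 — 1 (for-cause on #16, #10 don't count).
Defendant peremptories used: #23, #1 — 2 (for-cause on #25, #16 don't count).
Remaining: (9 − 1) + (12 − 2) = 18.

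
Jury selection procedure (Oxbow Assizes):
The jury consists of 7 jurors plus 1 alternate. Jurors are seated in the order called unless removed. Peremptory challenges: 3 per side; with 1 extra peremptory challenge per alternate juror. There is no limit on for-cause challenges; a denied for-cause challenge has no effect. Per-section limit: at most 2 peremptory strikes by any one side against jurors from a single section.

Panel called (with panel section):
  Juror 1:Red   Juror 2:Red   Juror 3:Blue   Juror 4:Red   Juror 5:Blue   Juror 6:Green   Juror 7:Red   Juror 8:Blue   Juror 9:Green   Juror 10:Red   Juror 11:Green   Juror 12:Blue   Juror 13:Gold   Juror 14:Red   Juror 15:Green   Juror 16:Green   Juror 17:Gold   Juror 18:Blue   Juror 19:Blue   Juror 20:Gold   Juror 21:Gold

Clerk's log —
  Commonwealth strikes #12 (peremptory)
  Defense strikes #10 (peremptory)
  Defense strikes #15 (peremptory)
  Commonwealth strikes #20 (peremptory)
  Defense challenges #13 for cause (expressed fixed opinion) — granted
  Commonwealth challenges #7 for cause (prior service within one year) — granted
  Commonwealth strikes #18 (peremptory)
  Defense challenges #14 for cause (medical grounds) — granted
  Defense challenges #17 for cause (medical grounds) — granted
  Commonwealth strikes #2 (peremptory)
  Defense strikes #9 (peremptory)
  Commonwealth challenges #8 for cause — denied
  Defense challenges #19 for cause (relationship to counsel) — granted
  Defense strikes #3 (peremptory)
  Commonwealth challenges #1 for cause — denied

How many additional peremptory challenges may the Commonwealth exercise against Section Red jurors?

Commonwealth peremptories so far: #12, #20, #18, #2 — 4 of 4 used, 0 left overall.
Against Section Red: #2 — 1 used; per-section cap 2 leaves 1.
Binding limit: min(0, 1) = 0.

0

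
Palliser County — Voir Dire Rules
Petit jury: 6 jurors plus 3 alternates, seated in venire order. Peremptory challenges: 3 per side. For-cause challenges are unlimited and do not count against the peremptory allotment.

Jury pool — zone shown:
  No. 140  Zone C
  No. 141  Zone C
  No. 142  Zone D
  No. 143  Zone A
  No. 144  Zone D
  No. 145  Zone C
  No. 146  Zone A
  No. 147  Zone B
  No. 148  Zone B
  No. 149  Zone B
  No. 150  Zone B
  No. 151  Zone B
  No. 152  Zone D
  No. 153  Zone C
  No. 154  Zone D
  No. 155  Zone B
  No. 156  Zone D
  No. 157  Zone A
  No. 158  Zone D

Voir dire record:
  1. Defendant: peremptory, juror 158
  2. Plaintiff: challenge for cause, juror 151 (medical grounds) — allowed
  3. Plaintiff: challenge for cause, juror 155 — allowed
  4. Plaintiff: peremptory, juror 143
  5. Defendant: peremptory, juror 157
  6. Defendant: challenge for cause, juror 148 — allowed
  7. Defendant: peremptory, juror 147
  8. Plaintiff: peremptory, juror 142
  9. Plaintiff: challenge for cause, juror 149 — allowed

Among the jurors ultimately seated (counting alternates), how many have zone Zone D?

3

Removed: #142, #143, #147, #148, #149, #151, #155, #157, #158.
Seated (9 incl. alternates): #140, #141, #144, #145, #146, #150, #152, #153, #154.
Of those, in Zone D: #144, #152, #154 → 3.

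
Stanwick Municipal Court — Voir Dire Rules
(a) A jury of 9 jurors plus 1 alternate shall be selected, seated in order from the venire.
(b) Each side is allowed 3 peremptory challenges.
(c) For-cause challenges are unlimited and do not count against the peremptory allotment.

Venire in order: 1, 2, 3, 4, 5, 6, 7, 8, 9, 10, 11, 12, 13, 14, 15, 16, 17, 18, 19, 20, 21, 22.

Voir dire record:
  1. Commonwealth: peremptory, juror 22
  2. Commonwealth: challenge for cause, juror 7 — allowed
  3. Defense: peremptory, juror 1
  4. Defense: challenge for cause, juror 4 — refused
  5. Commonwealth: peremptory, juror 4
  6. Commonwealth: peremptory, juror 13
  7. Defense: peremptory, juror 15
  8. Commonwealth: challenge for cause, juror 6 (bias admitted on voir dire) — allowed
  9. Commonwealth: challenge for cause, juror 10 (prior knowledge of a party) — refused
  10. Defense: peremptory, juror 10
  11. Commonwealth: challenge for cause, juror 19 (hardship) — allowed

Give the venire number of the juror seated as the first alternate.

Removed: #1, #4, #6, #7, #10, #13, #15, #19, #22.
Seating in order: seats 1–9 → #2, #3, #5, #8, #9, #11, #12, #14, #16; alternates → #17.
So alternate 1 is #17.

17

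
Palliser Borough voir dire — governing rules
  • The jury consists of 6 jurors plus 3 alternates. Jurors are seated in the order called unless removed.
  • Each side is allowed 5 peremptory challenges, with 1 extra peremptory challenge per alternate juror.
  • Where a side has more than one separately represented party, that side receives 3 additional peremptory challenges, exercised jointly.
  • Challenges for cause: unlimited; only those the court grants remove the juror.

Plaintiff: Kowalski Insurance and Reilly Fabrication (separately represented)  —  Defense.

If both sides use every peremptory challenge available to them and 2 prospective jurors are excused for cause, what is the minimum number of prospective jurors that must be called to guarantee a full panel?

30

Seats to fill: 6 + 3 alternates = 9.
Peremptories — Plaintiff: 5 + 1×3 + 3 = 11; Defense: 5 + 1×3 = 8; total 19.
For-cause removals: 2.
Minimum venire: 9 + 19 + 2 = 30.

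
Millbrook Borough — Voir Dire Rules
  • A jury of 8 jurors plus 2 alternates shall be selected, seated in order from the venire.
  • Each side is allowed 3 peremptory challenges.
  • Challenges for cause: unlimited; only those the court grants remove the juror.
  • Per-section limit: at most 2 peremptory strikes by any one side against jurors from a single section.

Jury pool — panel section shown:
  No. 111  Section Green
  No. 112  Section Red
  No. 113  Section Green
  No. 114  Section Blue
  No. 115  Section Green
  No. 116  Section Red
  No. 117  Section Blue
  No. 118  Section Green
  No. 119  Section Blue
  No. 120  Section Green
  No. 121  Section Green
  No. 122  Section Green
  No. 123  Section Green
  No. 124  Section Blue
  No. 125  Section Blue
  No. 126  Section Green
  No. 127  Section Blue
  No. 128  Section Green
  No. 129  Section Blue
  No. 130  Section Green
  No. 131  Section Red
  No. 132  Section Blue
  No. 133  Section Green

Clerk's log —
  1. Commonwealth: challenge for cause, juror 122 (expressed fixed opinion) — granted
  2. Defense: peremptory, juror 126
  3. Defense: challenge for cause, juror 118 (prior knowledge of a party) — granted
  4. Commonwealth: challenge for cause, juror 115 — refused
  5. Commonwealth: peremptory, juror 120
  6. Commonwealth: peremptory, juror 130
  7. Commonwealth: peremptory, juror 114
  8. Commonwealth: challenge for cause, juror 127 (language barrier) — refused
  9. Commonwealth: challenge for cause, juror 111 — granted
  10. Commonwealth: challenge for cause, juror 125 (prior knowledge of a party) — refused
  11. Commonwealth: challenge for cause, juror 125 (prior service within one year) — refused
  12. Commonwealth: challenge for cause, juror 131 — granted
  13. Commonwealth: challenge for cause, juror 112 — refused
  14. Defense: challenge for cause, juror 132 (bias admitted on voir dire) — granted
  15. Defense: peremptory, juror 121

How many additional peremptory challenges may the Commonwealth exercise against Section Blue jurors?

0

Commonwealth peremptories so far: #120, #130, #114 — 3 of 3 used, 0 left overall.
Against Section Blue: #114 — 1 used; per-section cap 2 leaves 1.
Binding limit: min(0, 1) = 0.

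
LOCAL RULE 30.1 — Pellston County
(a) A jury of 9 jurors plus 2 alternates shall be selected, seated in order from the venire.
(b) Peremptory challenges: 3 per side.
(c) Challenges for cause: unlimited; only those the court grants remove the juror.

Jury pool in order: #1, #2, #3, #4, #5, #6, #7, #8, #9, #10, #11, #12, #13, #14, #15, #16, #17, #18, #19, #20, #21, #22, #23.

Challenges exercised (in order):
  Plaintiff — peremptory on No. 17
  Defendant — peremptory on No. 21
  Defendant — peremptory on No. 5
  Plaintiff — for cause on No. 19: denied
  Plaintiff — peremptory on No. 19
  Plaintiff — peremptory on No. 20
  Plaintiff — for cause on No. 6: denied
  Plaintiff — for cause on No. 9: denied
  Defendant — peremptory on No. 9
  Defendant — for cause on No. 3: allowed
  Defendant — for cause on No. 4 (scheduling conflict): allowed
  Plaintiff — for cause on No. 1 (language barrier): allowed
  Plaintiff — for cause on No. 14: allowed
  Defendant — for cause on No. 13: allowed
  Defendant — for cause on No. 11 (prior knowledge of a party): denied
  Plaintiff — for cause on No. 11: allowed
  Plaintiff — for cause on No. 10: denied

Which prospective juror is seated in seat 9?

18

Removed: #1, #3, #4, #5, #9, #11, #13, #14, #17, #19, #20, #21. (#6, #10 stay — for-cause denied.)
Seating in order: seats 1–9 → #2, #6, #7, #8, #10, #12, #15, #16, #18; alternates → #22, #23.
So seat 9 is #18.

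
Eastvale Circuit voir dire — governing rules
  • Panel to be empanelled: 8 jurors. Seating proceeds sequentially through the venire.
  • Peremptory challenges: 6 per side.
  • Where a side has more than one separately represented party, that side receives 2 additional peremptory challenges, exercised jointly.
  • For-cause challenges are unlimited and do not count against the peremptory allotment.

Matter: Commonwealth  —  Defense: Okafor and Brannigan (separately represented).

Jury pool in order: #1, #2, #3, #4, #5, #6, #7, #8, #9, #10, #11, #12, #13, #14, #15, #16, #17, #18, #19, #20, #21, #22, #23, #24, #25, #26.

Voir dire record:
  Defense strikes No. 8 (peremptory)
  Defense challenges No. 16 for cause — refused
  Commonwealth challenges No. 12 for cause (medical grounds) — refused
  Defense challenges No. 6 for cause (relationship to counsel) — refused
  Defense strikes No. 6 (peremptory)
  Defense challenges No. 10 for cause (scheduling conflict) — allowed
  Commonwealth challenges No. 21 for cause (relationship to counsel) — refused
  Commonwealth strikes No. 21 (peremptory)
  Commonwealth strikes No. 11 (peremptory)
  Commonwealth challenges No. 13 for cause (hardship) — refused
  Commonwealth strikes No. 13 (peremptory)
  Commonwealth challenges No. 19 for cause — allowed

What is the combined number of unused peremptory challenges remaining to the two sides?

Commonwealth allotment: 6. Defense allotment: 6 base + 2 multi-party = 8.
Commonwealth peremptories used: #21, #11, #13 — 3 (for-cause on #12, #21, #13, #19 don't count).
Defense peremptories used: #8, #6 — 2 (for-cause on #16, #6, #10 don't count).
Remaining: (6 − 3) + (8 − 2) = 9.

9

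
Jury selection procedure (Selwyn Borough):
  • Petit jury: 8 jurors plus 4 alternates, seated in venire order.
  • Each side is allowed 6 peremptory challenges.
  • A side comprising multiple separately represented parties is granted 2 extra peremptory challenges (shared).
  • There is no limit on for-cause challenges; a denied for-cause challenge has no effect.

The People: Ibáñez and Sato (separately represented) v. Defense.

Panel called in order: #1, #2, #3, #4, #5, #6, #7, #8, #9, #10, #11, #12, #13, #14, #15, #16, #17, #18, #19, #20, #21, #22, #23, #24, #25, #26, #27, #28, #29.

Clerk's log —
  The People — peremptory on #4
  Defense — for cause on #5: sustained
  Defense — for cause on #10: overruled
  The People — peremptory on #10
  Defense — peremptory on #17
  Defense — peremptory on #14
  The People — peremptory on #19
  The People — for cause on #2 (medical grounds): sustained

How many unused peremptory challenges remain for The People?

5

The People allotment: 6 base + 2 multi-party = 8.
The People peremptories used: #4, #10, #19 — 3 (the for-cause on #2 doesn't count).
Remaining: 8 − 3 = 5.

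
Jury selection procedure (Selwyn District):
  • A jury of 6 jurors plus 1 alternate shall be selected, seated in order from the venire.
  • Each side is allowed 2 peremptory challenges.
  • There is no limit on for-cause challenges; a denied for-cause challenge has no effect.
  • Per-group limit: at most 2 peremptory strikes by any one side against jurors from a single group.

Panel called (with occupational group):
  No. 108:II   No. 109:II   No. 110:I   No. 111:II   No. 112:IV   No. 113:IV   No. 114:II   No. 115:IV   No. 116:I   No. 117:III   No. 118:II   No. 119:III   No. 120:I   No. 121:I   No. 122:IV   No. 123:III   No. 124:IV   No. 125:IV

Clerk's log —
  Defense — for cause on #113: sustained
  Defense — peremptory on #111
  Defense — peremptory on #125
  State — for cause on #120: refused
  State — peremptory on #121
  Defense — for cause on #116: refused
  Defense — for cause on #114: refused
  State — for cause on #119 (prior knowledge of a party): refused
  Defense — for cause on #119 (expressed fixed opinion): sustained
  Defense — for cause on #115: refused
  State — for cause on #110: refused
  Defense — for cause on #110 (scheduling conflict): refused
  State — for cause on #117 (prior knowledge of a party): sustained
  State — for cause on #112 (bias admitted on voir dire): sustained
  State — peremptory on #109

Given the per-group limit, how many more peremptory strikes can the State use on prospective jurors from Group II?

0

State peremptories so far: #121, #109 — 2 of 2 used, 0 left overall.
Against Group II: #109 — 1 used; per-group cap 2 leaves 1.
Binding limit: min(0, 1) = 0.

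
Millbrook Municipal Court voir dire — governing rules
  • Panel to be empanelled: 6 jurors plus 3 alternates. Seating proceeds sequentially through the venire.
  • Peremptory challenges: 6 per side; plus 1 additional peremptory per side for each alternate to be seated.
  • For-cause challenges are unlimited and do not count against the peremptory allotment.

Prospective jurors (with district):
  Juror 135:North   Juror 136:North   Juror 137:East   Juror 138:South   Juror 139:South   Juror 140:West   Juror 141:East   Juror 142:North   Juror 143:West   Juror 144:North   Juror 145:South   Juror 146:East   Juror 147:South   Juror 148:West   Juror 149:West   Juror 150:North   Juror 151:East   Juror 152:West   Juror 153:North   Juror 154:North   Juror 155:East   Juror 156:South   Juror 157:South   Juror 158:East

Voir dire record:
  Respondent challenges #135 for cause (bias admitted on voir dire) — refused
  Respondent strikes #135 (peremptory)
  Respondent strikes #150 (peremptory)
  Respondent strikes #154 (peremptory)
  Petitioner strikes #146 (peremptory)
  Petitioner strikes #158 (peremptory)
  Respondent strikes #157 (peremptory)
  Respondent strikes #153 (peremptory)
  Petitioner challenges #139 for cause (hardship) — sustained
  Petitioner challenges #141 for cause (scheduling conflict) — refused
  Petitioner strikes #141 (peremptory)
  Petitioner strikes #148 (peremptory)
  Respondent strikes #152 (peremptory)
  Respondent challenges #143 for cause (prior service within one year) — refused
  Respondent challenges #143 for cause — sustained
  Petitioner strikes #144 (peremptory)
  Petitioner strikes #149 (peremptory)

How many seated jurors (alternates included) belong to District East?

3

Removed: #135, #139, #141, #143, #144, #146, #148, #149, #150, #152, #153, #154, #157, #158.
Seated (9 incl. alternates): #136, #137, #138, #140, #142, #145, #147, #151, #155.
Of those, in District East: #137, #151, #155 → 3.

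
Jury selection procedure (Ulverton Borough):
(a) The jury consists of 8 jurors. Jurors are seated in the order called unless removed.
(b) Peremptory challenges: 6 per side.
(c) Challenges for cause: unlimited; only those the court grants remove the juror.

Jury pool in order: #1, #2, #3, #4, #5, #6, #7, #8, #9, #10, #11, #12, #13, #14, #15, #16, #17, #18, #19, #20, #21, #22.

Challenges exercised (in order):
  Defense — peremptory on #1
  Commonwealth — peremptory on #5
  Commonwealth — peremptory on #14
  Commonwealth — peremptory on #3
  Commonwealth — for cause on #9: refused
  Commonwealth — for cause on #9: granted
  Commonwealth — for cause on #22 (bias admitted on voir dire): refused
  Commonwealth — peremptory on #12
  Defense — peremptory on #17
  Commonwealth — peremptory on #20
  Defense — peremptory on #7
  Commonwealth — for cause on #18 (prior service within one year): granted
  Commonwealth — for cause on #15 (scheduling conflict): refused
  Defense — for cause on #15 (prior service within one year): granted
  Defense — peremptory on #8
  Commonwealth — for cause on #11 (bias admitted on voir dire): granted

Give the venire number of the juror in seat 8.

21

Removed: #1, #3, #5, #7, #8, #9, #11, #12, #14, #15, #17, #18, #20. (#22 stays — for-cause denied.)
Seating in order: seats 1–8 → #2, #4, #6, #10, #13, #16, #19, #21.
So seat 8 is #21.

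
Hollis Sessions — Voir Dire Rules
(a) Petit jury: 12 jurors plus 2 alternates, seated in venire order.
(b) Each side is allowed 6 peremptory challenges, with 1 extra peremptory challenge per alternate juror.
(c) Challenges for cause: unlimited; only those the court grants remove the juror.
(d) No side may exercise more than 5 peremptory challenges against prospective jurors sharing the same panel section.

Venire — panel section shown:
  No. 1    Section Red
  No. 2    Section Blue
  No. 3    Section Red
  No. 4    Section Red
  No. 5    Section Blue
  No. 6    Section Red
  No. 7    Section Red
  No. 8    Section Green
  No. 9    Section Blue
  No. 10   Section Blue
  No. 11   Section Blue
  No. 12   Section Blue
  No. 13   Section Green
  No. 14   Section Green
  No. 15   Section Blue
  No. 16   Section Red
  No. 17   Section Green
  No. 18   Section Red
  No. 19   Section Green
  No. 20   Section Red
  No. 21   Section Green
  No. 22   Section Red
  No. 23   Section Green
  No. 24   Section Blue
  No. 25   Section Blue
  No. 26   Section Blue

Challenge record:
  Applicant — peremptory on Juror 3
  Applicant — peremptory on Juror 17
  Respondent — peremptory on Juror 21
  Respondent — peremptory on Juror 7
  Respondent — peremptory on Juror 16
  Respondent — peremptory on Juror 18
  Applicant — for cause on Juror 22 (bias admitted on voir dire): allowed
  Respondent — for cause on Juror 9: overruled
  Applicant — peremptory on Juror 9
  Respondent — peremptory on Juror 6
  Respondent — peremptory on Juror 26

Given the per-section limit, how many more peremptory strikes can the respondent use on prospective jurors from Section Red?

Respondent peremptories so far: #21, #7, #16, #18, #6, #26 — 6 of 8 used, 2 left overall.
Against Section Red: #7, #16, #18, #6 — 4 used; per-section cap 5 leaves 1.
Binding limit: min(2, 1) = 1.

1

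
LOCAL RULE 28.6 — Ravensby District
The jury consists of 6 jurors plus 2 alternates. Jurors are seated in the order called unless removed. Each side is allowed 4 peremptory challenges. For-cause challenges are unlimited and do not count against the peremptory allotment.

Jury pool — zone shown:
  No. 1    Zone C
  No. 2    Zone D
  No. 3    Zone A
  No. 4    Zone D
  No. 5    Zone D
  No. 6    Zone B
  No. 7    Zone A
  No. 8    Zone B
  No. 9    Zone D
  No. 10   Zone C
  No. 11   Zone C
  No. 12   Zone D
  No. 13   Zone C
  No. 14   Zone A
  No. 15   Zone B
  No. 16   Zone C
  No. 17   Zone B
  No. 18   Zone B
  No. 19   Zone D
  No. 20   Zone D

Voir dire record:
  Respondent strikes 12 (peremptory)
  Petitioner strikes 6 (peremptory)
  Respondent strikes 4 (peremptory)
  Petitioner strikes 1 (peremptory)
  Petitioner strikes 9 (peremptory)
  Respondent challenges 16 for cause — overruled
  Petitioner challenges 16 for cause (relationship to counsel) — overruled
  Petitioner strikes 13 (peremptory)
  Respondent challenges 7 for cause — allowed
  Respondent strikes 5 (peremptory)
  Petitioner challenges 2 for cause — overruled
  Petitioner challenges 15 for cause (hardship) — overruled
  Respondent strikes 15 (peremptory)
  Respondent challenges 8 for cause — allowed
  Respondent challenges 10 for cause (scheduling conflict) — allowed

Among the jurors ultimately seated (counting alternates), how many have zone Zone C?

2

Removed: #1, #4, #5, #6, #7, #8, #9, #10, #12, #13, #15.
Seated (8 incl. alternates): #2, #3, #11, #14, #16, #17, #18, #19.
Of those, in Zone C: #11, #16 → 2.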